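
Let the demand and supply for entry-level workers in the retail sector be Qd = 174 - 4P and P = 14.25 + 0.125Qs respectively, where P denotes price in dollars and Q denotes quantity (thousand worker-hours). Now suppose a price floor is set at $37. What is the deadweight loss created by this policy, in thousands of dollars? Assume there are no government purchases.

507

Rearranging supply gives Qs = 8P - 114. Without the control the market clears where 174 - 4P = 8P - 114, i.e. P* = 24 and Q* = 78.
Since 37 > 24, the floor is binding.
At P = 37: Qd = 174 - 4·37 = 26 and Qs = 8·37 - 114 = 182.
Quantity traded falls to 26. At Q = 26 the demand price is (174 - 26)/4 = 37 and the supply price is (114 + 26)/8 = 17.5.
Deadweight loss = ½ · (37 - 17.5) · (78 - 26) = ½ · 19.5 · 52 = 507.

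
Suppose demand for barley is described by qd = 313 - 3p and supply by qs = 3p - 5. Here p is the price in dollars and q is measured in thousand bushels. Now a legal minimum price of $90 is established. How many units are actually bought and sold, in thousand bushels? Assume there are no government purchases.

43

Equilibrium: 313 - 3p = 3p - 5, so 318 = 6p and p* = 53, q* = 154.
The floor of 90 is above the equilibrium price 53, so it binds.
At p = 90: qd = 313 - 3·90 = 43 and qs = 3·90 - 5 = 265.
The quantity actually transacted is the short side, demand: 43.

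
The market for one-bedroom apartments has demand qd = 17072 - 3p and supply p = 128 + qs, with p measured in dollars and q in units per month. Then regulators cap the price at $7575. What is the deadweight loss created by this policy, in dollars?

Rearranging supply gives qs = p - 128. Equilibrium: 17072 - 3p = p - 128, so 17200 = 4p and p* = 4300, q* = 4172.
Since 7575 is above p* = 4300, the ceiling does not bind and the free-market outcome prevails.
Since the control does not bind, no trades are prevented and deadweight loss is zero.

0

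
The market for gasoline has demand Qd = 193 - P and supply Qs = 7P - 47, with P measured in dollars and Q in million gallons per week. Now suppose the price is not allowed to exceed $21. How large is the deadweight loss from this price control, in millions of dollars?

2268

Without the control the market clears where 193 - P = 7P - 47, i.e. P* = 30 and Q* = 163.
Because the ceiling (21) lies below the market-clearing price, it is binding.
At P = 21: Qd = 193 - 21 = 172 and Qs = 7·21 - 47 = 100.
Quantity traded falls to 100. At Q = 100 the demand price is 193 - 100 = 93 and the supply price is (47 + 100)/7 = 21.
Deadweight loss = ½ · (93 - 21) · (163 - 100) = ½ · 72 · 63 = 2268.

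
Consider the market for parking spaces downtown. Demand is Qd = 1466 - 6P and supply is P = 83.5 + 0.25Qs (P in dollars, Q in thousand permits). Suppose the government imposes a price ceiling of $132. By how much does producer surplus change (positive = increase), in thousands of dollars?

Rearranging supply gives Qs = 4P - 334. Equilibrium: 1466 - 6P = 4P - 334, so 1800 = 10P and P* = 180, Q* = 386.
The ceiling of 132 is below the equilibrium price 180, so it binds.
At P = 132: Qd = 1466 - 6·132 = 674 and Qs = 4·132 - 334 = 194.
Producer surplus without the control is ½ · (180 - 83.5) · 386 = 18624.5.
With the ceiling, producers sell 194 units at 132, so PS = ½ · (132 - 83.5) · 194 = 4704.5.
Change in producer surplus = 4704.5 - 18624.5 = -13920.

-13920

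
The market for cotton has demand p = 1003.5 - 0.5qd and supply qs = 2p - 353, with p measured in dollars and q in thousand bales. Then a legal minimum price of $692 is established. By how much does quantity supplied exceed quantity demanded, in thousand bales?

408

Rearranging demand gives qd = 2007 - 2p. Without the control the market clears where 2007 - 2p = 2p - 353, i.e. p* = 590 and q* = 827.
Since 692 > 590, the floor is binding.
At p = 692: qd = 2007 - 2·692 = 623 and qs = 2·692 - 353 = 1031.
Surplus = qs - qd = 1031 - 623 = 408.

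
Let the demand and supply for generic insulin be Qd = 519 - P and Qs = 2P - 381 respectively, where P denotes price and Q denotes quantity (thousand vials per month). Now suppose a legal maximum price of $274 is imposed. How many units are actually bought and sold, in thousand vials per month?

Setting quantity demanded equal to quantity supplied, 519 - P = 2P - 381, gives P* = 300 and Q* = 219.
The ceiling of 274 is below the equilibrium price 300, so it binds.
At P = 274: Qd = 519 - 274 = 245 and Qs = 2·274 - 381 = 167.
The quantity actually transacted is the short side, supply: 167.

167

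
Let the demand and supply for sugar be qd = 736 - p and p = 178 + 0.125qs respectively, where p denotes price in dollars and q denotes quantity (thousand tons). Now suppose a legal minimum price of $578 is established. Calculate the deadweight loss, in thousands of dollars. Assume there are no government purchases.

64262.25

Rearranging supply gives qs = 8p - 1424. Equilibrium: 736 - p = 8p - 1424, so 2160 = 9p and p* = 240, q* = 496.
The floor of 578 is above the equilibrium price 240, so it binds.
At p = 578: qd = 736 - 578 = 158 and qs = 8·578 - 1424 = 3200.
Quantity traded falls to 158. At q = 158 the demand price is 736 - 158 = 578 and the supply price is (1424 + 158)/8 = 197.75.
Deadweight loss = ½ · (578 - 197.75) · (496 - 158) = ½ · 380.25 · 338 = 64262.25.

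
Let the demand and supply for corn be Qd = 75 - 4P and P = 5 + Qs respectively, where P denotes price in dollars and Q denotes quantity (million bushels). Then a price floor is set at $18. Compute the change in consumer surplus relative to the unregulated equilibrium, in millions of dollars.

-14

Rearranging supply gives Qs = P - 5. In a free market, 75 - 4P = P - 5 gives the equilibrium P* = 16, Q* = 11.
The floor of 18 is above the equilibrium price 16, so it binds.
At P = 18: Qd = 75 - 4·18 = 3 and Qs = 18 - 5 = 13.
Consumer surplus without the control is ½ · (18.75 - 16) · 11 = 15.125.
With the floor, consumers buy 3 units at 18, so CS = ½ · (18.75 - 18) · 3 = 1.125.
Change in consumer surplus = 1.125 - 15.125 = -14.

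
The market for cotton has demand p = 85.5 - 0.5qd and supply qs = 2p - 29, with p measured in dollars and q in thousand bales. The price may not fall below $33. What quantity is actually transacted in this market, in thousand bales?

71

Rearranging demand gives qd = 171 - 2p. Without the control the market clears where 171 - 2p = 2p - 29, i.e. p* = 50 and q* = 71.
Since 33 is below p* = 50, the floor does not bind and the free-market outcome prevails.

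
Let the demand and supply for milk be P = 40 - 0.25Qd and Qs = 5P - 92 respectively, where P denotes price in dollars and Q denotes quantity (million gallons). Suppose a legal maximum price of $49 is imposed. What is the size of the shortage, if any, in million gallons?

0

Rearranging demand gives Qd = 160 - 4P. Without the control the market clears where 160 - 4P = 5P - 92, i.e. P* = 28 and Q* = 48.
The ceiling of 49 is above the equilibrium price 28, so it is not binding; the market clears at P* = 28, Q* = 48.
Since the control does not bind, there is no shortage.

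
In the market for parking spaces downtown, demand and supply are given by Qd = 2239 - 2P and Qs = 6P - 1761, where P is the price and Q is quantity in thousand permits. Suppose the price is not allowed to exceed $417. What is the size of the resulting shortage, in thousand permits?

664

Without the control the market clears where 2239 - 2P = 6P - 1761, i.e. P* = 500 and Q* = 1239.
The ceiling of 417 is below the equilibrium price 500, so it binds.
At P = 417: Qd = 2239 - 2·417 = 1405 and Qs = 6·417 - 1761 = 741.
Shortage = Qd - Qs = 1405 - 741 = 664.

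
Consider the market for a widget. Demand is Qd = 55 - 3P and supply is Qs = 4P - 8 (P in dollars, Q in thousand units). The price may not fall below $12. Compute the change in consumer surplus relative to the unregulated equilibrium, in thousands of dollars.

Equilibrium: 55 - 3P = 4P - 8, so 63 = 7P and P* = 9, Q* = 28.
Since 12 > 9, the floor is binding.
At P = 12: Qd = 55 - 3·12 = 19 and Qs = 4·12 - 8 = 40.
Consumer surplus without the control is ½ · (55/3 - 9) · 28 = 392/3.
With the floor, consumers buy 19 units at 12, so CS = ½ · (55/3 - 12) · 19 = 361/6.
Change in consumer surplus = 361/6 - 392/3 = -70.5.

-70.5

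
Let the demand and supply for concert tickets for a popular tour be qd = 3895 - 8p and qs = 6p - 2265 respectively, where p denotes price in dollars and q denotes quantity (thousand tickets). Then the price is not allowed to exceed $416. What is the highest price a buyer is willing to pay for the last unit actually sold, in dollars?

In a free market, 3895 - 8p = 6p - 2265 gives the equilibrium p* = 440, q* = 375.
Because the ceiling (416) lies below the market-clearing price, it is binding.
At p = 416: qd = 3895 - 8·416 = 567 and qs = 6·416 - 2265 = 231.
Only 231 units reach the market. On the demand curve, the marginal buyer's willingness to pay at q = 231 is (3895 - 231)/8 = 458.

458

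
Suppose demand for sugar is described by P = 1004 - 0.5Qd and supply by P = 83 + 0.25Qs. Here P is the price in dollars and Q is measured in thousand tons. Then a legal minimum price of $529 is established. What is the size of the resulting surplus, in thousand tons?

Rearranging demand gives Qd = 2008 - 2P; rearranging supply gives Qs = 4P - 332. Equilibrium: 2008 - 2P = 4P - 332, so 2340 = 6P and P* = 390, Q* = 1228.
Since 529 > 390, the floor is binding.
At P = 529: Qd = 2008 - 2·529 = 950 and Qs = 4·529 - 332 = 1784.
Surplus = Qs - Qd = 1784 - 950 = 834.

834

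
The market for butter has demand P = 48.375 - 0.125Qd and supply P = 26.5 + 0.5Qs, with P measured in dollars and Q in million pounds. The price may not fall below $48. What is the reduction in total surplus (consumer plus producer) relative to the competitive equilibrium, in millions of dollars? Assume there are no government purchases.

Rearranging demand gives Qd = 387 - 8P; rearranging supply gives Qs = 2P - 53. Setting quantity demanded equal to quantity supplied, 387 - 8P = 2P - 53, gives P* = 44 and Q* = 35.
Since 48 > 44, the floor is binding.
At P = 48: Qd = 387 - 8·48 = 3 and Qs = 2·48 - 53 = 43.
Quantity traded falls to 3. At Q = 3 the demand price is (387 - 3)/8 = 48 and the supply price is (53 + 3)/2 = 28.
Deadweight loss = ½ · (48 - 28) · (35 - 3) = ½ · 20 · 32 = 320.

320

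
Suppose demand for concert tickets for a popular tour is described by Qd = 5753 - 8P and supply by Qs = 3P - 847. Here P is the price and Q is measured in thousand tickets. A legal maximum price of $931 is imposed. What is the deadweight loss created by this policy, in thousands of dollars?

0

In a free market, 5753 - 8P = 3P - 847 gives the equilibrium P* = 600, Q* = 953.
Since 931 is above P* = 600, the ceiling does not bind and the free-market outcome prevails.
Since the control does not bind, no trades are prevented and deadweight loss is zero.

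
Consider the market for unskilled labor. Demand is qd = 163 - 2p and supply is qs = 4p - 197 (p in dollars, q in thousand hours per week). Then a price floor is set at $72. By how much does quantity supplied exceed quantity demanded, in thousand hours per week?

Without the control the market clears where 163 - 2p = 4p - 197, i.e. p* = 60 and q* = 43.
Since 72 > 60, the floor is binding.
At p = 72: qd = 163 - 2·72 = 19 and qs = 4·72 - 197 = 91.
Surplus = qs - qd = 91 - 19 = 72.

72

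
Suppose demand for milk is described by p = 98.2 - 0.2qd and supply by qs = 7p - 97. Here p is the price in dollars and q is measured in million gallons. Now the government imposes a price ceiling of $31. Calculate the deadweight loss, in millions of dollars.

2721.6

Rearranging demand gives qd = 491 - 5p. In a free market, 491 - 5p = 7p - 97 gives the equilibrium p* = 49, q* = 246.
The ceiling of 31 is below the equilibrium price 49, so it binds.
At p = 31: qd = 491 - 5·31 = 336 and qs = 7·31 - 97 = 120.
Quantity traded falls to 120. At q = 120 the demand price is (491 - 120)/5 = 74.2 and the supply price is (97 + 120)/7 = 31.
Deadweight loss = ½ · (74.2 - 31) · (246 - 120) = ½ · 43.2 · 126 = 2721.6.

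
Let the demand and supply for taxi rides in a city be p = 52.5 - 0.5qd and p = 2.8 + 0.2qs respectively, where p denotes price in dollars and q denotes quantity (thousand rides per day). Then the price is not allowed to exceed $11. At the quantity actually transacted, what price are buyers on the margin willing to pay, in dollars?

Rearranging demand gives qd = 105 - 2p; rearranging supply gives qs = 5p - 14. Without the control the market clears where 105 - 2p = 5p - 14, i.e. p* = 17 and q* = 71.
Because the ceiling (11) lies below the market-clearing price, it is binding.
At p = 11: qd = 105 - 2·11 = 83 and qs = 5·11 - 14 = 41.
Only 41 units reach the market. On the demand curve, the marginal buyer's willingness to pay at q = 41 is (105 - 41)/2 = 32.

32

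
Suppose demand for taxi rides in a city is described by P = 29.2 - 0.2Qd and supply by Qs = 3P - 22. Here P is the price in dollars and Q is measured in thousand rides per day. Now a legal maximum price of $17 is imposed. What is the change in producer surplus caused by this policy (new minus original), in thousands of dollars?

-140

Rearranging demand gives Qd = 146 - 5P. Without the control the market clears where 146 - 5P = 3P - 22, i.e. P* = 21 and Q* = 41.
Since 17 < 21, the ceiling is binding.
At P = 17: Qd = 146 - 5·17 = 61 and Qs = 3·17 - 22 = 29.
Producer surplus without the control is ½ · (21 - 22/3) · 41 = 1681/6.
With the ceiling, producers sell 29 units at 17, so PS = ½ · (17 - 22/3) · 29 = 841/6.
Change in producer surplus = 841/6 - 1681/6 = -140.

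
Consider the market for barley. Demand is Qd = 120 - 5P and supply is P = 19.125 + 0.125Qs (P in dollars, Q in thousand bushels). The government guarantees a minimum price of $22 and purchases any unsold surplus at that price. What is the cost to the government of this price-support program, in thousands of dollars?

Rearranging supply gives Qs = 8P - 153. In a free market, 120 - 5P = 8P - 153 gives the equilibrium P* = 21, Q* = 15.
Since 22 > 21, the floor is binding.
At P = 22: Qd = 120 - 5·22 = 10 and Qs = 8·22 - 153 = 23.
Surplus = Qs - Qd = 13.
Government expenditure = surplus × support price = 13 × 22 = 286.

286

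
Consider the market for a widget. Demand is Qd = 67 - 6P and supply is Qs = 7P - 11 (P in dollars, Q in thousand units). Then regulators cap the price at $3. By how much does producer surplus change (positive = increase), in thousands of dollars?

-61.5

Equilibrium: 67 - 6P = 7P - 11, so 78 = 13P and P* = 6, Q* = 31.
Since 3 < 6, the ceiling is binding.
At P = 3: Qd = 67 - 6·3 = 49 and Qs = 7·3 - 11 = 10.
Producer surplus without the control is ½ · (6 - 11/7) · 31 = 961/14.
With the ceiling, producers sell 10 units at 3, so PS = ½ · (3 - 11/7) · 10 = 50/7.
Change in producer surplus = 50/7 - 961/14 = -61.5.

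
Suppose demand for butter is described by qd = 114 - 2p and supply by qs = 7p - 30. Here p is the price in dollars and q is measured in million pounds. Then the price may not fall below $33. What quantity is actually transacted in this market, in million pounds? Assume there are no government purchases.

48

Setting quantity demanded equal to quantity supplied, 114 - 2p = 7p - 30, gives p* = 16 and q* = 82.
The floor of 33 is above the equilibrium price 16, so it binds.
At p = 33: qd = 114 - 2·33 = 48 and qs = 7·33 - 30 = 201.
The quantity actually transacted is the short side, demand: 48.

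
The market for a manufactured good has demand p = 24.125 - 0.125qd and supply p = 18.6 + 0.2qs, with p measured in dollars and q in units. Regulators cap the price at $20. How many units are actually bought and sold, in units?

Rearranging demand gives qd = 193 - 8p; rearranging supply gives qs = 5p - 93. Without the control the market clears where 193 - 8p = 5p - 93, i.e. p* = 22 and q* = 17.
The ceiling of 20 is below the equilibrium price 22, so it binds.
At p = 20: qd = 193 - 8·20 = 33 and qs = 5·20 - 93 = 7.
The quantity actually transacted is the short side, supply: 7.

7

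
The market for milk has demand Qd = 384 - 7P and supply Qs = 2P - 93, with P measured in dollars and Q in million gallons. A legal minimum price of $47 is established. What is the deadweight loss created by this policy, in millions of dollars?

0

In a free market, 384 - 7P = 2P - 93 gives the equilibrium P* = 53, Q* = 13.
The floor of 47 is below the equilibrium price 53, so it is not binding; the market clears at P* = 53, Q* = 13.
Since the control does not bind, no trades are prevented and deadweight loss is zero.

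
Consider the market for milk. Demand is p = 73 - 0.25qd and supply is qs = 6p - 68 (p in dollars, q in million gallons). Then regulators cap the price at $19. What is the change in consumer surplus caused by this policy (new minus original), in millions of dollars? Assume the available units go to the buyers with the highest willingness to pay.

Rearranging demand gives qd = 292 - 4p. Without the control the market clears where 292 - 4p = 6p - 68, i.e. p* = 36 and q* = 148.
Because the ceiling (19) lies below the market-clearing price, it is binding.
At p = 19: qd = 292 - 4·19 = 216 and qs = 6·19 - 68 = 46.
Consumer surplus without the control is ½ · (73 - 36) · 148 = 2738.
With the ceiling, 46 units are sold at 19 (assume they go to the highest-value buyers). The demand price at q = 46 is 61.5, so CS = ½ · [(73 - 19) + (61.5 - 19)] · 46 = 2219.5.
Change in consumer surplus = 2219.5 - 2738 = -518.5.

-518.5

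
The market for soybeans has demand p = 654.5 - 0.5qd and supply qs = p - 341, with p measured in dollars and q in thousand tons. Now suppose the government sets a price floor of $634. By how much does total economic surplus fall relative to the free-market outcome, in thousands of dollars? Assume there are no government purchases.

Rearranging demand gives qd = 1309 - 2p. In a free market, 1309 - 2p = p - 341 gives the equilibrium p* = 550, q* = 209.
Because the floor (634) lies above the market-clearing price, it is binding.
At p = 634: qd = 1309 - 2·634 = 41 and qs = 634 - 341 = 293.
Quantity traded falls to 41. At q = 41 the demand price is (1309 - 41)/2 = 634 and the supply price is 341 + 41 = 382.
Deadweight loss = ½ · (634 - 382) · (209 - 41) = ½ · 252 · 168 = 21168.

21168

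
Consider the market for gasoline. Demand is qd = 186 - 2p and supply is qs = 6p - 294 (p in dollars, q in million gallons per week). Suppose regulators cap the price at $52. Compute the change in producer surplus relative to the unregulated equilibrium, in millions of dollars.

Without the control the market clears where 186 - 2p = 6p - 294, i.e. p* = 60 and q* = 66.
Since 52 < 60, the ceiling is binding.
At p = 52: qd = 186 - 2·52 = 82 and qs = 6·52 - 294 = 18.
Producer surplus without the control is ½ · (60 - 49) · 66 = 363.
With the ceiling, producers sell 18 units at 52, so PS = ½ · (52 - 49) · 18 = 27.
Change in producer surplus = 27 - 363 = -336.

-336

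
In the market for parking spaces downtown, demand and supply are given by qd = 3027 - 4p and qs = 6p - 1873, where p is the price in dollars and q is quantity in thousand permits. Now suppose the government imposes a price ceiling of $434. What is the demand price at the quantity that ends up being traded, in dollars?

574

Equilibrium: 3027 - 4p = 6p - 1873, so 4900 = 10p and p* = 490, q* = 1067.
The ceiling of 434 is below the equilibrium price 490, so it binds.
At p = 434: qd = 3027 - 4·434 = 1291 and qs = 6·434 - 1873 = 731.
Only 731 units reach the market. On the demand curve, the marginal buyer's willingness to pay at q = 731 is (3027 - 731)/4 = 574.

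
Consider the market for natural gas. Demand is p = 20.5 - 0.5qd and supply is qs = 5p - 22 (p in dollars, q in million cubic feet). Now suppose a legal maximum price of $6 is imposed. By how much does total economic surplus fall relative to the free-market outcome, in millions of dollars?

Rearranging demand gives qd = 41 - 2p. Equilibrium: 41 - 2p = 5p - 22, so 63 = 7p and p* = 9, q* = 23.
Because the ceiling (6) lies below the market-clearing price, it is binding.
At p = 6: qd = 41 - 2·6 = 29 and qs = 5·6 - 22 = 8.
Quantity traded falls to 8. At q = 8 the demand price is (41 - 8)/2 = 16.5 and the supply price is (22 + 8)/5 = 6.
Deadweight loss = ½ · (16.5 - 6) · (23 - 8) = ½ · 10.5 · 15 = 78.75.

78.75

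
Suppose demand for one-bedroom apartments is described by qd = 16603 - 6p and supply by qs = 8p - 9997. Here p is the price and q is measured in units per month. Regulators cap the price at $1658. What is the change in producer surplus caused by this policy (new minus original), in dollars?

-1024870

Setting quantity demanded equal to quantity supplied, 16603 - 6p = 8p - 9997, gives p* = 1900 and q* = 5203.
Since 1658 < 1900, the ceiling is binding.
At p = 1658: qd = 16603 - 6·1658 = 6655 and qs = 8·1658 - 9997 = 3267.
Producer surplus without the control is ½ · (1900 - 1249.625) · 5203 = 1691950.5625.
With the ceiling, producers sell 3267 units at 1658, so PS = ½ · (1658 - 1249.625) · 3267 = 667080.5625.
Change in producer surplus = 667080.5625 - 1691950.5625 = -1024870.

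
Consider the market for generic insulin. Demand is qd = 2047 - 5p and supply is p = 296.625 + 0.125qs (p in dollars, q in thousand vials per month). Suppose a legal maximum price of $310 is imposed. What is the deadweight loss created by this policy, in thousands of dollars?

Rearranging supply gives qs = 8p - 2373. In a free market, 2047 - 5p = 8p - 2373 gives the equilibrium p* = 340, q* = 347.
The ceiling of 310 is below the equilibrium price 340, so it binds.
At p = 310: qd = 2047 - 5·310 = 497 and qs = 8·310 - 2373 = 107.
Quantity traded falls to 107. At q = 107 the demand price is (2047 - 107)/5 = 388 and the supply price is (2373 + 107)/8 = 310.
Deadweight loss = ½ · (388 - 310) · (347 - 107) = ½ · 78 · 240 = 9360.

9360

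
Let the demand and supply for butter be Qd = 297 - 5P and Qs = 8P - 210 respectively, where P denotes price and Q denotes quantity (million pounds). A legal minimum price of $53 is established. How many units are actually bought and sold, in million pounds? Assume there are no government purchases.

Equilibrium: 297 - 5P = 8P - 210, so 507 = 13P and P* = 39, Q* = 102.
The floor of 53 is above the equilibrium price 39, so it binds.
At P = 53: Qd = 297 - 5·53 = 32 and Qs = 8·53 - 210 = 214.
The quantity actually transacted is the short side, demand: 32.

32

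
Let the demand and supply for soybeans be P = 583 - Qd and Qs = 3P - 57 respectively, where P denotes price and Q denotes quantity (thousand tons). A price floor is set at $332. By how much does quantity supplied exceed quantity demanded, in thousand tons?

Rearranging demand gives Qd = 583 - P. Setting quantity demanded equal to quantity supplied, 583 - P = 3P - 57, gives P* = 160 and Q* = 423.
Because the floor (332) lies above the market-clearing price, it is binding.
At P = 332: Qd = 583 - 332 = 251 and Qs = 3·332 - 57 = 939.
Surplus = Qs - Qd = 939 - 251 = 688.

688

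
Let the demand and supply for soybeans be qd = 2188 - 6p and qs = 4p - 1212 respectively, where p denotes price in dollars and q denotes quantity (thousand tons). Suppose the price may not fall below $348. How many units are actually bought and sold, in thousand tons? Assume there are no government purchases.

Setting quantity demanded equal to quantity supplied, 2188 - 6p = 4p - 1212, gives p* = 340 and q* = 148.
Because the floor (348) lies above the market-clearing price, it is binding.
At p = 348: qd = 2188 - 6·348 = 100 and qs = 4·348 - 1212 = 180.
The quantity actually transacted is the short side, demand: 100.

100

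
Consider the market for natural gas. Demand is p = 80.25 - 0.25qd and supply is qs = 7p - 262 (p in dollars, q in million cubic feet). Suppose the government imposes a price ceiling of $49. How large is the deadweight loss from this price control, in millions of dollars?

154

Rearranging demand gives qd = 321 - 4p. Equilibrium: 321 - 4p = 7p - 262, so 583 = 11p and p* = 53, q* = 109.
Since 49 < 53, the ceiling is binding.
At p = 49: qd = 321 - 4·49 = 125 and qs = 7·49 - 262 = 81.
Quantity traded falls to 81. At q = 81 the demand price is (321 - 81)/4 = 60 and the supply price is (262 + 81)/7 = 49.
Deadweight loss = ½ · (60 - 49) · (109 - 81) = ½ · 11 · 28 = 154.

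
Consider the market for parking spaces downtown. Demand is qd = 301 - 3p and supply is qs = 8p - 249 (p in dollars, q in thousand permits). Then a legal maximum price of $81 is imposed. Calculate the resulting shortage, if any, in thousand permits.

0

Equilibrium: 301 - 3p = 8p - 249, so 550 = 11p and p* = 50, q* = 151.
The ceiling of 81 is above the equilibrium price 50, so it is not binding; the market clears at p* = 50, q* = 151.
Since the control does not bind, there is no shortage.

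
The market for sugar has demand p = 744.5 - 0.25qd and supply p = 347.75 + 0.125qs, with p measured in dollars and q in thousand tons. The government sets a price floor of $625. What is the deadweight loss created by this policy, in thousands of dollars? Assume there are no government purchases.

63075

Rearranging demand gives qd = 2978 - 4p; rearranging supply gives qs = 8p - 2782. Equilibrium: 2978 - 4p = 8p - 2782, so 5760 = 12p and p* = 480, q* = 1058.
The floor of 625 is above the equilibrium price 480, so it binds.
At p = 625: qd = 2978 - 4·625 = 478 and qs = 8·625 - 2782 = 2218.
Quantity traded falls to 478. At q = 478 the demand price is (2978 - 478)/4 = 625 and the supply price is (2782 + 478)/8 = 407.5.
Deadweight loss = ½ · (625 - 407.5) · (1058 - 478) = ½ · 217.5 · 580 = 63075.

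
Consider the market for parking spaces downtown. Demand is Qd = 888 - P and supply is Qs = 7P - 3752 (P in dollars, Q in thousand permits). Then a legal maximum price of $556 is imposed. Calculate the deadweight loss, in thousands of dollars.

Equilibrium: 888 - P = 7P - 3752, so 4640 = 8P and P* = 580, Q* = 308.
Because the ceiling (556) lies below the market-clearing price, it is binding.
At P = 556: Qd = 888 - 556 = 332 and Qs = 7·556 - 3752 = 140.
Quantity traded falls to 140. At Q = 140 the demand price is 888 - 140 = 748 and the supply price is (3752 + 140)/7 = 556.
Deadweight loss = ½ · (748 - 556) · (308 - 140) = ½ · 192 · 168 = 16128.

16128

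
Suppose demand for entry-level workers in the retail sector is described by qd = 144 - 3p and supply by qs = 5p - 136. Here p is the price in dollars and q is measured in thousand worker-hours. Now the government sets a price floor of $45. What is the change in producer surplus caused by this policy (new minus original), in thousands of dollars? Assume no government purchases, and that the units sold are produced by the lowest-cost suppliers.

0

In a free market, 144 - 3p = 5p - 136 gives the equilibrium p* = 35, q* = 39.
The floor of 45 is above the equilibrium price 35, so it binds.
At p = 45: qd = 144 - 3·45 = 9 and qs = 5·45 - 136 = 89.
Producer surplus without the control is ½ · (35 - 27.2) · 39 = 152.1.
With the floor, 9 units are sold at 45. The supply price at q = 9 is 29, so PS = ½ · [(45 - 27.2) + (45 - 29)] · 9 = 152.1.
Change in producer surplus = 152.1 - 152.1 = 0.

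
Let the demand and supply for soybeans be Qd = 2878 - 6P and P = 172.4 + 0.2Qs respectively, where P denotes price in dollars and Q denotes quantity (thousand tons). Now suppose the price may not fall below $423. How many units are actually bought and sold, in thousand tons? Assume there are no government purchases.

340

Rearranging supply gives Qs = 5P - 862. Setting quantity demanded equal to quantity supplied, 2878 - 6P = 5P - 862, gives P* = 340 and Q* = 838.
Because the floor (423) lies above the market-clearing price, it is binding.
At P = 423: Qd = 2878 - 6·423 = 340 and Qs = 5·423 - 862 = 1253.
The quantity actually transacted is the short side, demand: 340.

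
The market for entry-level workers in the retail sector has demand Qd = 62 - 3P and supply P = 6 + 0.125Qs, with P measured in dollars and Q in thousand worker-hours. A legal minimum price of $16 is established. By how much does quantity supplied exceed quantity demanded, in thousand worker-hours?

Rearranging supply gives Qs = 8P - 48. In a free market, 62 - 3P = 8P - 48 gives the equilibrium P* = 10, Q* = 32.
Since 16 > 10, the floor is binding.
At P = 16: Qd = 62 - 3·16 = 14 and Qs = 8·16 - 48 = 80.
Surplus = Qs - Qd = 80 - 14 = 66.

66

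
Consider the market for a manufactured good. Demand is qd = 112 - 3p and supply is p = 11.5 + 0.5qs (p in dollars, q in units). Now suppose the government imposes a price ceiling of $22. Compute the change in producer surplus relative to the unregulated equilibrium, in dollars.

-130

Rearranging supply gives qs = 2p - 23. Without the control the market clears where 112 - 3p = 2p - 23, i.e. p* = 27 and q* = 31.
Since 22 < 27, the ceiling is binding.
At p = 22: qd = 112 - 3·22 = 46 and qs = 2·22 - 23 = 21.
Producer surplus without the control is ½ · (27 - 11.5) · 31 = 240.25.
With the ceiling, producers sell 21 units at 22, so PS = ½ · (22 - 11.5) · 21 = 110.25.
Change in producer surplus = 110.25 - 240.25 = -130.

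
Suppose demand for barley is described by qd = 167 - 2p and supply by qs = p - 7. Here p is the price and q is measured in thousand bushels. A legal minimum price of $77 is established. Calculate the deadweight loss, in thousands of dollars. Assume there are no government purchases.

Setting quantity demanded equal to quantity supplied, 167 - 2p = p - 7, gives p* = 58 and q* = 51.
Because the floor (77) lies above the market-clearing price, it is binding.
At p = 77: qd = 167 - 2·77 = 13 and qs = 77 - 7 = 70.
Quantity traded falls to 13. At q = 13 the demand price is (167 - 13)/2 = 77 and the supply price is 7 + 13 = 20.
Deadweight loss = ½ · (77 - 20) · (51 - 13) = ½ · 57 · 38 = 1083.

1083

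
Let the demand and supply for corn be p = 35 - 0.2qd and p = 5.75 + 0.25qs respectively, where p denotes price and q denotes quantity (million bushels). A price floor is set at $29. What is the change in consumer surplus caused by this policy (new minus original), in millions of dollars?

Rearranging demand gives qd = 175 - 5p; rearranging supply gives qs = 4p - 23. Without the control the market clears where 175 - 5p = 4p - 23, i.e. p* = 22 and q* = 65.
Since 29 > 22, the floor is binding.
At p = 29: qd = 175 - 5·29 = 30 and qs = 4·29 - 23 = 93.
Consumer surplus without the control is ½ · (35 - 22) · 65 = 422.5.
With the floor, consumers buy 30 units at 29, so CS = ½ · (35 - 29) · 30 = 90.
Change in consumer surplus = 90 - 422.5 = -332.5.

-332.5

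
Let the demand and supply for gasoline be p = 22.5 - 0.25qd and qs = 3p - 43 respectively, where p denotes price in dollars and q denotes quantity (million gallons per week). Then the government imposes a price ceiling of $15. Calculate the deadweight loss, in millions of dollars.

42

Rearranging demand gives qd = 90 - 4p. In a free market, 90 - 4p = 3p - 43 gives the equilibrium p* = 19, q* = 14.
The ceiling of 15 is below the equilibrium price 19, so it binds.
At p = 15: qd = 90 - 4·15 = 30 and qs = 3·15 - 43 = 2.
Quantity traded falls to 2. At q = 2 the demand price is (90 - 2)/4 = 22 and the supply price is (43 + 2)/3 = 15.
Deadweight loss = ½ · (22 - 15) · (14 - 2) = ½ · 7 · 12 = 42.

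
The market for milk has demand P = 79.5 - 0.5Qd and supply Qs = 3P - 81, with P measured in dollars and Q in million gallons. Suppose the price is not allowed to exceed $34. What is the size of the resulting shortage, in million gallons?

70

Rearranging demand gives Qd = 159 - 2P. Without the control the market clears where 159 - 2P = 3P - 81, i.e. P* = 48 and Q* = 63.
Because the ceiling (34) lies below the market-clearing price, it is binding.
At P = 34: Qd = 159 - 2·34 = 91 and Qs = 3·34 - 81 = 21.
Shortage = Qd - Qs = 91 - 21 = 70.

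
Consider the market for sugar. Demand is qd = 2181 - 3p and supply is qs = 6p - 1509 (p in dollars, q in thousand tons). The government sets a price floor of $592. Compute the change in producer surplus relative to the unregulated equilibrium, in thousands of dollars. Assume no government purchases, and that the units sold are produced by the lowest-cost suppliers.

48867

Setting quantity demanded equal to quantity supplied, 2181 - 3p = 6p - 1509, gives p* = 410 and q* = 951.
Since 592 > 410, the floor is binding.
At p = 592: qd = 2181 - 3·592 = 405 and qs = 6·592 - 1509 = 2043.
Producer surplus without the control is ½ · (410 - 251.5) · 951 = 75366.75.
With the floor, 405 units are sold at 592. The supply price at q = 405 is 319, so PS = ½ · [(592 - 251.5) + (592 - 319)] · 405 = 124233.75.
Change in producer surplus = 124233.75 - 75366.75 = 48867.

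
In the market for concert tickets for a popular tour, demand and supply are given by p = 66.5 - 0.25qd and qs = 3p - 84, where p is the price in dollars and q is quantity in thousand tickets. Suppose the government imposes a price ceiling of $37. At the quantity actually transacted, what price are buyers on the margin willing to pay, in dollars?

Rearranging demand gives qd = 266 - 4p. Without the control the market clears where 266 - 4p = 3p - 84, i.e. p* = 50 and q* = 66.
Since 37 < 50, the ceiling is binding.
At p = 37: qd = 266 - 4·37 = 118 and qs = 3·37 - 84 = 27.
Only 27 units reach the market. On the demand curve, the marginal buyer's willingness to pay at q = 27 is (266 - 27)/4 = 59.75.

59.75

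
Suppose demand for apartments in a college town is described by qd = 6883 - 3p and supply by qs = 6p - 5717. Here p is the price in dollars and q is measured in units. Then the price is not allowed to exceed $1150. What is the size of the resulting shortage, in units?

2250

Equilibrium: 6883 - 3p = 6p - 5717, so 12600 = 9p and p* = 1400, q* = 2683.
Since 1150 < 1400, the ceiling is binding.
At p = 1150: qd = 6883 - 3·1150 = 3433 and qs = 6·1150 - 5717 = 1183.
Shortage = qd - qs = 3433 - 1183 = 2250.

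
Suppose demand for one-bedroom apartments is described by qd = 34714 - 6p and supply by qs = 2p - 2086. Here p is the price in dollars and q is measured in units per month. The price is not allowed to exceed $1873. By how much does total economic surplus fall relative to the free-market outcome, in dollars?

9915372

Without the control the market clears where 34714 - 6p = 2p - 2086, i.e. p* = 4600 and q* = 7114.
Since 1873 < 4600, the ceiling is binding.
At p = 1873: qd = 34714 - 6·1873 = 23476 and qs = 2·1873 - 2086 = 1660.
Quantity traded falls to 1660. At q = 1660 the demand price is (34714 - 1660)/6 = 5509 and the supply price is (2086 + 1660)/2 = 1873.
Deadweight loss = ½ · (5509 - 1873) · (7114 - 1660) = ½ · 3636 · 5454 = 9915372.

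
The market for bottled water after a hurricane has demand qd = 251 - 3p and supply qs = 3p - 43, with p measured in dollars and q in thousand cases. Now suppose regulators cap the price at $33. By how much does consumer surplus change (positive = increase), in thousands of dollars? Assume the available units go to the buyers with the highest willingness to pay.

Equilibrium: 251 - 3p = 3p - 43, so 294 = 6p and p* = 49, q* = 104.
Since 33 < 49, the ceiling is binding.
At p = 33: qd = 251 - 3·33 = 152 and qs = 3·33 - 43 = 56.
Consumer surplus without the control is ½ · (251/3 - 49) · 104 = 5408/3.
With the ceiling, 56 units are sold at 33 (assume they go to the highest-value buyers). The demand price at q = 56 is 65, so CS = ½ · [(251/3 - 33) + (65 - 33)] · 56 = 6944/3.
Change in consumer surplus = 6944/3 - 5408/3 = 512.

512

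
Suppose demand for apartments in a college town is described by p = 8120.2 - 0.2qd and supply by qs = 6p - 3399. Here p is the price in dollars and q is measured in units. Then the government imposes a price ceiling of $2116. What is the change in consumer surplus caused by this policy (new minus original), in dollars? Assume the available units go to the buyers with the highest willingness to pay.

4737506.4

Rearranging demand gives qd = 40601 - 5p. Without the control the market clears where 40601 - 5p = 6p - 3399, i.e. p* = 4000 and q* = 20601.
Since 2116 < 4000, the ceiling is binding.
At p = 2116: qd = 40601 - 5·2116 = 30021 and qs = 6·2116 - 3399 = 9297.
Consumer surplus without the control is ½ · (8120.2 - 4000) · 20601 = 42440120.1.
With the ceiling, 9297 units are sold at 2116 (assume they go to the highest-value buyers). The demand price at q = 9297 is 6260.8, so CS = ½ · [(8120.2 - 2116) + (6260.8 - 2116)] · 9297 = 47177626.5.
Change in consumer surplus = 47177626.5 - 42440120.1 = 4737506.4.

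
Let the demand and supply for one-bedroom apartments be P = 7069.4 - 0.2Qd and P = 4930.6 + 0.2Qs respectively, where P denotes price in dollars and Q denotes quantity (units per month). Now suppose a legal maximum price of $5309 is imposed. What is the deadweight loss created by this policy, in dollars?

2387405

Rearranging demand gives Qd = 35347 - 5P; rearranging supply gives Qs = 5P - 24653. Setting quantity demanded equal to quantity supplied, 35347 - 5P = 5P - 24653, gives P* = 6000 and Q* = 5347.
The ceiling of 5309 is below the equilibrium price 6000, so it binds.
At P = 5309: Qd = 35347 - 5·5309 = 8802 and Qs = 5·5309 - 24653 = 1892.
Quantity traded falls to 1892. At Q = 1892 the demand price is (35347 - 1892)/5 = 6691 and the supply price is (24653 + 1892)/5 = 5309.
Deadweight loss = ½ · (6691 - 5309) · (5347 - 1892) = ½ · 1382 · 3455 = 2387405.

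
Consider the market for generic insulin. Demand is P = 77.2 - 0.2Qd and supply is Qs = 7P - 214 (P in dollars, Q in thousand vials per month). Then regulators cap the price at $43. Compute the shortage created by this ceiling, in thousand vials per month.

Rearranging demand gives Qd = 386 - 5P. Without the control the market clears where 386 - 5P = 7P - 214, i.e. P* = 50 and Q* = 136.
Since 43 < 50, the ceiling is binding.
At P = 43: Qd = 386 - 5·43 = 171 and Qs = 7·43 - 214 = 87.
Shortage = Qd - Qs = 171 - 87 = 84.

84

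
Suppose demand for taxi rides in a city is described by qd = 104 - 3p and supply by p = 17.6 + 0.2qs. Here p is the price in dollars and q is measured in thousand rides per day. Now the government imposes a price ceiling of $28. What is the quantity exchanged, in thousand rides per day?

32

Rearranging supply gives qs = 5p - 88. Without the control the market clears where 104 - 3p = 5p - 88, i.e. p* = 24 and q* = 32.
The ceiling of 28 is above the equilibrium price 24, so it is not binding; the market clears at p* = 24, q* = 32.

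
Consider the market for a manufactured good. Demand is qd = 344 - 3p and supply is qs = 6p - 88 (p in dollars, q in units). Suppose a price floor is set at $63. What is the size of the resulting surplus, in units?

In a free market, 344 - 3p = 6p - 88 gives the equilibrium p* = 48, q* = 200.
The floor of 63 is above the equilibrium price 48, so it binds.
At p = 63: qd = 344 - 3·63 = 155 and qs = 6·63 - 88 = 290.
Surplus = qs - qd = 290 - 155 = 135.

135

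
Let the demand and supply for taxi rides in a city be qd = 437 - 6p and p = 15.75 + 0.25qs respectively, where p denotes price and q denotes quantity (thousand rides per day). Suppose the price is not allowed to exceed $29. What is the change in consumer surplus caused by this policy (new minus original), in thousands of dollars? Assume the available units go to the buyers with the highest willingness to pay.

Rearranging supply gives qs = 4p - 63. Without the control the market clears where 437 - 6p = 4p - 63, i.e. p* = 50 and q* = 137.
Since 29 < 50, the ceiling is binding.
At p = 29: qd = 437 - 6·29 = 263 and qs = 4·29 - 63 = 53.
Consumer surplus without the control is ½ · (437/6 - 50) · 137 = 18769/12.
With the ceiling, 53 units are sold at 29 (assume they go to the highest-value buyers). The demand price at q = 53 is 64, so CS = ½ · [(437/6 - 29) + (64 - 29)] · 53 = 25069/12.
Change in consumer surplus = 25069/12 - 18769/12 = 525.

525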